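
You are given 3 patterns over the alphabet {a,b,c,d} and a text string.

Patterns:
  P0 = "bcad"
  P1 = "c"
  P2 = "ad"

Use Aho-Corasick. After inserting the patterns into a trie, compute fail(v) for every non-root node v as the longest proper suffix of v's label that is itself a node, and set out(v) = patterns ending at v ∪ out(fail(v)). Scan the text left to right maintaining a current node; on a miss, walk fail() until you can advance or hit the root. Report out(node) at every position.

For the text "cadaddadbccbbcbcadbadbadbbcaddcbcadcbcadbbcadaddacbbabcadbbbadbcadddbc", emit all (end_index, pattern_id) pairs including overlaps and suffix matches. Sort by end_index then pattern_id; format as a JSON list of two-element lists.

Build automaton:
Trie nodes:
  0='ε' goto a→6 b→1 c→5
  1='b' goto c→2
  2='bc' goto a→3
  3='bca' goto d→4
  4='bcad' goto ·  [P0 ends]
  5='c' goto ·  [P1 ends]
  6='a' goto d→7
  7='ad' goto ·  [P2 ends]

BFS fail/out derivation:
  fail(1) 'b': from fail(0)=0 chase 'b': 0 ⇒ 0;  out=∅∪out(0)=∅
  fail(5) 'c': from fail(0)=0 chase 'c': 0 ⇒ 0;  out={1}∪out(0)={1}
  fail(6) 'a': from fail(0)=0 chase 'a': 0 ⇒ 0;  out=∅∪out(0)=∅
  fail(2) 'bc': from fail(1)=0 chase 'c': 0 ⇒ 5;  out=∅∪out(5)={1}
  fail(7) 'ad': from fail(6)=0 chase 'd': 0 ⇒ 0;  out={2}∪out(0)={2}
  fail(3) 'bca': from fail(2)=5 chase 'a': 5→0 ⇒ 6;  out=∅∪out(6)=∅
  fail(4) 'bcad': from fail(3)=6 chase 'd': 6 ⇒ 7;  out={0}∪out(7)={0,2}

Scan:
pos 0 'c': at 5  emit P1@[0:0]
pos 1 'a': at 6 (via fail)
pos 2 'd': at 7  emit P2@[1:2]
pos 3 'a': at 6 (via fail)
pos 4 'd': at 7  emit P2@[3:4]
pos 5 'd': at 0 (via fail)
pos 6 'a': at 6
pos 7 'd': at 7  emit P2@[6:7]
pos 8 'b': at 1 (via fail)
pos 9 'c': at 2  emit P1@[9:9]
pos 10 'c': at 5 (via fail)  emit P1@[10:10]
pos 11 'b': at 1 (via fail)
pos 12 'b': at 1 (via fail)
pos 13 'c': at 2  emit P1@[13:13]
pos 14 'b': at 1 (via fail)
pos 15 'c': at 2  emit P1@[15:15]
pos 16 'a': at 3
pos 17 'd': at 4  emit P0@[14:17],P2@[16:17]
pos 18 'b': at 1 (via fail)
pos 19 'a': at 6 (via fail)
pos 20 'd': at 7  emit P2@[19:20]
pos 21 'b': at 1 (via fail)
pos 22 'a': at 6 (via fail)
pos 23 'd': at 7  emit P2@[22:23]
pos 24 'b': at 1 (via fail)
pos 25 'b': at 1 (via fail)
pos 26 'c': at 2  emit P1@[26:26]
pos 27 'a': at 3
pos 28 'd': at 4  emit P0@[25:28],P2@[27:28]
pos 29 'd': at 0 (via fail)
pos 30 'c': at 5  emit P1@[30:30]
pos 31 'b': at 1 (via fail)
pos 32 'c': at 2  emit P1@[32:32]
pos 33 'a': at 3
pos 34 'd': at 4  emit P0@[31:34],P2@[33:34]
pos 35 'c': at 5 (via fail)  emit P1@[35:35]
pos 36 'b': at 1 (via fail)
pos 37 'c': at 2  emit P1@[37:37]
pos 38 'a': at 3
pos 39 'd': at 4  emit P0@[36:39],P2@[38:39]
pos 40 'b': at 1 (via fail)
pos 41 'b': at 1 (via fail)
pos 42 'c': at 2  emit P1@[42:42]
pos 43 'a': at 3
pos 44 'd': at 4  emit P0@[41:44],P2@[43:44]
pos 45 'a': at 6 (via fail)
pos 46 'd': at 7  emit P2@[45:46]
pos 47 'd': at 0 (via fail)
pos 48 'a': at 6
pos 49 'c': at 5 (via fail)  emit P1@[49:49]
pos 50 'b': at 1 (via fail)
pos 51 'b': at 1 (via fail)
pos 52 'a': at 6 (via fail)
pos 53 'b': at 1 (via fail)
pos 54 'c': at 2  emit P1@[54:54]
pos 55 'a': at 3
pos 56 'd': at 4  emit P0@[53:56],P2@[55:56]
pos 57 'b': at 1 (via fail)
pos 58 'b': at 1 (via fail)
pos 59 'b': at 1 (via fail)
pos 60 'a': at 6 (via fail)
pos 61 'd': at 7  emit P2@[60:61]
pos 62 'b': at 1 (via fail)
pos 63 'c': at 2  emit P1@[63:63]
pos 64 'a': at 3
pos 65 'd': at 4  emit P0@[62:65],P2@[64:65]
pos 66 'd': at 0 (via fail)
pos 67 'd': at 0
pos 68 'b': at 1
pos 69 'c': at 2  emit P1@[69:69]

Matches: [[0,1],[2,2],[4,2],[7,2],[9,1],[10,1],[13,1],[15,1],[17,0],[17,2],[20,2],[23,2],[26,1],[28,0],[28,2],[30,1],[32,1],[34,0],[34,2],[35,1],[37,1],[39,0],[39,2],[42,1],[44,0],[44,2],[46,2],[49,1],[54,1],[56,0],[56,2],[61,2],[63,1],[65,0],[65,2],[69,1]]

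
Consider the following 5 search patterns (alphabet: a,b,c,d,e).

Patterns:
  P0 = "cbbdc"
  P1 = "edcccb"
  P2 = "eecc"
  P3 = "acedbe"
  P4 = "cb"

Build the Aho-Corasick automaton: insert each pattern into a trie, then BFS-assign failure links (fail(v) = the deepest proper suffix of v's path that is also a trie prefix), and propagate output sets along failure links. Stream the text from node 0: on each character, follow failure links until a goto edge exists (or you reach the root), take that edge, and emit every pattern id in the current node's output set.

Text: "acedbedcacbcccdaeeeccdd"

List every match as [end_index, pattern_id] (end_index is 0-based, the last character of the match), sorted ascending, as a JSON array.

Build automaton:
Trie nodes:
  0='ε' goto a→15 c→1 e→6
  1='c' goto b→2
  2='cb' goto b→3  [P4 ends]
  3='cbb' goto d→4
  4='cbbd' goto c→5
  5='cbbdc' goto ·  [P0 ends]
  6='e' goto d→7 e→12
  7='ed' goto c→8
  8='edc' goto c→9
  9='edcc' goto c→10
  10='edccc' goto b→11
  11='edcccb' goto ·  [P1 ends]
  12='ee' goto c→13
  13='eec' goto c→14
  14='eecc' goto ·  [P2 ends]
  15='a' goto c→16
  16='ac' goto e→17
  17='ace' goto d→18
  18='aced' goto b→19
  19='acedb' goto e→20
  20='acedbe' goto ·  [P3 ends]

Failure links (BFS by depth):
  fail(1) 'c': from fail(0)=0 chase 'c': 0 ⇒ 0;  out=∅∪out(0)=∅
  fail(6) 'e': from fail(0)=0 chase 'e': 0 ⇒ 0;  out=∅∪out(0)=∅
  fail(15) 'a': from fail(0)=0 chase 'a': 0 ⇒ 0;  out=∅∪out(0)=∅
  fail(2) 'cb': from fail(1)=0 chase 'b': 0 ⇒ 0;  out={4}∪out(0)={4}
  fail(7) 'ed': from fail(6)=0 chase 'd': 0 ⇒ 0;  out=∅∪out(0)=∅
  fail(12) 'ee': from fail(6)=0 chase 'e': 0 ⇒ 6;  out=∅∪out(6)=∅
  fail(16) 'ac': from fail(15)=0 chase 'c': 0 ⇒ 1;  out=∅∪out(1)=∅
  fail(3) 'cbb': from fail(2)=0 chase 'b': 0 ⇒ 0;  out=∅∪out(0)=∅
  fail(8) 'edc': from fail(7)=0 chase 'c': 0 ⇒ 1;  out=∅∪out(1)=∅
  fail(13) 'eec': from fail(12)=6 chase 'c': 6→0 ⇒ 1;  out=∅∪out(1)=∅
  fail(17) 'ace': from fail(16)=1 chase 'e': 1→0 ⇒ 6;  out=∅∪out(6)=∅
  fail(4) 'cbbd': from fail(3)=0 chase 'd': 0 ⇒ 0;  out=∅∪out(0)=∅
  fail(9) 'edcc': from fail(8)=1 chase 'c': 1→0 ⇒ 1;  out=∅∪out(1)=∅
  fail(14) 'eecc': from fail(13)=1 chase 'c': 1→0 ⇒ 1;  out={2}∪out(1)={2}
  fail(18) 'aced': from fail(17)=6 chase 'd': 6 ⇒ 7;  out=∅∪out(7)=∅
  fail(5) 'cbbdc': from fail(4)=0 chase 'c': 0 ⇒ 1;  out={0}∪out(1)={0}
  fail(10) 'edccc': from fail(9)=1 chase 'c': 1→0 ⇒ 1;  out=∅∪out(1)=∅
  fail(19) 'acedb': from fail(18)=7 chase 'b': 7→0 ⇒ 0;  out=∅∪out(0)=∅
  fail(11) 'edcccb': from fail(10)=1 chase 'b': 1 ⇒ 2;  out={1}∪out(2)={1,4}
  fail(20) 'acedbe': from fail(19)=0 chase 'e': 0 ⇒ 6;  out={3}∪out(6)={3}

Scan:
i=0 'a': node 0→15
i=1 'c': node 15→16
i=2 'e': node 16→17
i=3 'd': node 17→18
i=4 'b': node 18→19
i=5 'e': node 19→20  → match P3@[0:5]
i=6 'd': node 20→7 (fail-walked)
i=7 'c': node 7→8
i=8 'a': node 8→15 (fail-walked)
i=9 'c': node 15→16
i=10 'b': node 16→2 (fail-walked)  → match P4@[9:10]
i=11 'c': node 2→1 (fail-walked)
i=12 'c': node 1→1 (fail-walked)
i=13 'c': node 1→1 (fail-walked)
i=14 'd': node 1→0 (fail-walked)
i=15 'a': node 0→15
i=16 'e': node 15→6 (fail-walked)
i=17 'e': node 6→12
i=18 'e': node 12→12 (fail-walked)
i=19 'c': node 12→13
i=20 'c': node 13→14  → match P2@[17:20]
i=21 'd': node 14→0 (fail-walked)
i=22 'd': node 0→0

Matches: [[5,3],[10,4],[20,2]]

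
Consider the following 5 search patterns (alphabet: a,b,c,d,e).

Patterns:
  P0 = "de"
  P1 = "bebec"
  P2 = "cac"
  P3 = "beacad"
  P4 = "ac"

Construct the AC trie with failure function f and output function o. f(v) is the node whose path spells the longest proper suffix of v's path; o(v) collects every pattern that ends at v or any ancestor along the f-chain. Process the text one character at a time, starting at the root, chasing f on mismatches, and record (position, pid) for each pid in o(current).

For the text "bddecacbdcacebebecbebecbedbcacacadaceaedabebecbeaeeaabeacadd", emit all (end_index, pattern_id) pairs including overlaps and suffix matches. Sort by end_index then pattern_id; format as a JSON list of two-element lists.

Build automaton:
Trie (insert patterns):
  n0 'ε': a→15 b→3 c→8 d→1
  n1 'd': e→2
  n2 'de': ·  ←P0
  n3 'b': e→4
  n4 'be': a→11 b→5
  n5 'beb': e→6
  n6 'bebe': c→7
  n7 'bebec': ·  ←P1
  n8 'c': a→9
  n9 'ca': c→10
  n10 'cac': ·  ←P2
  n11 'bea': c→12
  n12 'beac': a→13
  n13 'beaca': d→14
  n14 'beacad': ·  ←P3
  n15 'a': c→16
  n16 'ac': ·  ←P4

Failure links (BFS by depth):
  n1('d'): parent n0 fail=0; on 'd' 0 → fail=0;  out ∅∪∅=∅
  n3('b'): parent n0 fail=0; on 'b' 0 → fail=0;  out ∅∪∅=∅
  n8('c'): parent n0 fail=0; on 'c' 0 → fail=0;  out ∅∪∅=∅
  n15('a'): parent n0 fail=0; on 'a' 0 → fail=0;  out ∅∪∅=∅
  n2('de'): parent n1 fail=0; on 'e' 0 → fail=0;  out {0}∪∅={0}
  n4('be'): parent n3 fail=0; on 'e' 0 → fail=0;  out ∅∪∅=∅
  n9('ca'): parent n8 fail=0; on 'a' 0 → fail=15;  out ∅∪∅=∅
  n16('ac'): parent n15 fail=0; on 'c' 0 → fail=8;  out {4}∪∅={4}
  n5('beb'): parent n4 fail=0; on 'b' 0 → fail=3;  out ∅∪∅=∅
  n10('cac'): parent n9 fail=15; on 'c' 15 → fail=16;  out {2}∪{4}={2,4}
  n11('bea'): parent n4 fail=0; on 'a' 0 → fail=15;  out ∅∪∅=∅
  n6('bebe'): parent n5 fail=3; on 'e' 3 → fail=4;  out ∅∪∅=∅
  n12('beac'): parent n11 fail=15; on 'c' 15 → fail=16;  out ∅∪{4}={4}
  n7('bebec'): parent n6 fail=4; on 'c' 4→0 → fail=8;  out {1}∪∅={1}
  n13('beaca'): parent n12 fail=16; on 'a' 16→8 → fail=9;  out ∅∪∅=∅
  n14('beacad'): parent n13 fail=9; on 'd' 9→15→0 → fail=1;  out {3}∪∅={3}

Text stream:
i=0 'b': node 0→3
i=1 'd': node 3→1 (fail-walked)
i=2 'd': node 1→1 (fail-walked)
i=3 'e': node 1→2  → match P0@[2:3]
i=4 'c': node 2→8 (fail-walked)
i=5 'a': node 8→9
i=6 'c': node 9→10  → match P2@[4:6],P4@[5:6]
i=7 'b': node 10→3 (fail-walked)
i=8 'd': node 3→1 (fail-walked)
i=9 'c': node 1→8 (fail-walked)
i=10 'a': node 8→9
i=11 'c': node 9→10  → match P2@[9:11],P4@[10:11]
i=12 'e': node 10→0 (fail-walked)
i=13 'b': node 0→3
i=14 'e': node 3→4
i=15 'b': node 4→5
i=16 'e': node 5→6
i=17 'c': node 6→7  → match P1@[13:17]
i=18 'b': node 7→3 (fail-walked)
i=19 'e': node 3→4
i=20 'b': node 4→5
i=21 'e': node 5→6
i=22 'c': node 6→7  → match P1@[18:22]
i=23 'b': node 7→3 (fail-walked)
i=24 'e': node 3→4
i=25 'd': node 4→1 (fail-walked)
i=26 'b': node 1→3 (fail-walked)
i=27 'c': node 3→8 (fail-walked)
i=28 'a': node 8→9
i=29 'c': node 9→10  → match P2@[27:29],P4@[28:29]
i=30 'a': node 10→9 (fail-walked)
i=31 'c': node 9→10  → match P2@[29:31],P4@[30:31]
i=32 'a': node 10→9 (fail-walked)
i=33 'd': node 9→1 (fail-walked)
i=34 'a': node 1→15 (fail-walked)
i=35 'c': node 15→16  → match P4@[34:35]
i=36 'e': node 16→0 (fail-walked)
i=37 'a': node 0→15
i=38 'e': node 15→0 (fail-walked)
i=39 'd': node 0→1
i=40 'a': node 1→15 (fail-walked)
i=41 'b': node 15→3 (fail-walked)
i=42 'e': node 3→4
i=43 'b': node 4→5
i=44 'e': node 5→6
i=45 'c': node 6→7  → match P1@[41:45]
i=46 'b': node 7→3 (fail-walked)
i=47 'e': node 3→4
i=48 'a': node 4→11
i=49 'e': node 11→0 (fail-walked)
i=50 'e': node 0→0
i=51 'a': node 0→15
i=52 'a': node 15→15 (fail-walked)
i=53 'b': node 15→3 (fail-walked)
i=54 'e': node 3→4
i=55 'a': node 4→11
i=56 'c': node 11→12  → match P4@[55:56]
i=57 'a': node 12→13
i=58 'd': node 13→14  → match P3@[53:58]
i=59 'd': node 14→1 (fail-walked)

Matches: [[3,0],[6,2],[6,4],[11,2],[11,4],[17,1],[22,1],[29,2],[29,4],[31,2],[31,4],[35,4],[45,1],[56,4],[58,3]]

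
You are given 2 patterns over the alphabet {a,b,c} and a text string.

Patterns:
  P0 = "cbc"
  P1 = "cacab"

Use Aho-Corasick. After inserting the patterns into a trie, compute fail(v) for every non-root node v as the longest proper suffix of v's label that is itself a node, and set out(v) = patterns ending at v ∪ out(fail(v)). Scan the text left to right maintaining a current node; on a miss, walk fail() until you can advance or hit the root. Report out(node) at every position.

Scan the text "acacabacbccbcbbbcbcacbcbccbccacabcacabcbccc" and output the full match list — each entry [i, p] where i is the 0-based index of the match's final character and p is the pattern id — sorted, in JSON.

Build automaton:
Trie (insert patterns):
  0='ε' goto c→1
  1='c' goto a→4 b→2
  2='cb' goto c→3
  3='cbc' goto ·  [P0 ends]
  4='ca' goto c→5
  5='cac' goto a→6
  6='caca' goto b→7
  7='cacab' goto ·  [P1 ends]

BFS fail/out derivation:
  fail(1) 'c': from fail(0)=0 chase 'c': 0 ⇒ 0;  out=∅∪out(0)=∅
  fail(2) 'cb': from fail(1)=0 chase 'b': 0 ⇒ 0;  out=∅∪out(0)=∅
  fail(4) 'ca': from fail(1)=0 chase 'a': 0 ⇒ 0;  out=∅∪out(0)=∅
  fail(3) 'cbc': from fail(2)=0 chase 'c': 0 ⇒ 1;  out={0}∪out(1)={0}
  fail(5) 'cac': from fail(4)=0 chase 'c': 0 ⇒ 1;  out=∅∪out(1)=∅
  fail(6) 'caca': from fail(5)=1 chase 'a': 1 ⇒ 4;  out=∅∪out(4)=∅
  fail(7) 'cacab': from fail(6)=4 chase 'b': 4→0 ⇒ 0;  out={1}∪out(0)={1}

Run:
[0] read 'a'  n0⇒n0
[1] read 'c'  n0⇒n1
[2] read 'a'  n1⇒n4
[3] read 'c'  n4⇒n5
[4] read 'a'  n5⇒n6
[5] read 'b'  n6⇒n7  ** P1@[1:5]
[6] read 'a'  n7⇒n0 ·f
[7] read 'c'  n0⇒n1
[8] read 'b'  n1⇒n2
[9] read 'c'  n2⇒n3  ** P0@[7:9]
[10] read 'c'  n3⇒n1 ·f
[11] read 'b'  n1⇒n2
[12] read 'c'  n2⇒n3  ** P0@[10:12]
[13] read 'b'  n3⇒n2 ·f
[14] read 'b'  n2⇒n0 ·f
[15] read 'b'  n0⇒n0
[16] read 'c'  n0⇒n1
[17] read 'b'  n1⇒n2
[18] read 'c'  n2⇒n3  ** P0@[16:18]
[19] read 'a'  n3⇒n4 ·f
[20] read 'c'  n4⇒n5
[21] read 'b'  n5⇒n2 ·f
[22] read 'c'  n2⇒n3  ** P0@[20:22]
[23] read 'b'  n3⇒n2 ·f
[24] read 'c'  n2⇒n3  ** P0@[22:24]
[25] read 'c'  n3⇒n1 ·f
[26] read 'b'  n1⇒n2
[27] read 'c'  n2⇒n3  ** P0@[25:27]
[28] read 'c'  n3⇒n1 ·f
[29] read 'a'  n1⇒n4
[30] read 'c'  n4⇒n5
[31] read 'a'  n5⇒n6
[32] read 'b'  n6⇒n7  ** P1@[28:32]
[33] read 'c'  n7⇒n1 ·f
[34] read 'a'  n1⇒n4
[35] read 'c'  n4⇒n5
[36] read 'a'  n5⇒n6
[37] read 'b'  n6⇒n7  ** P1@[33:37]
[38] read 'c'  n7⇒n1 ·f
[39] read 'b'  n1⇒n2
[40] read 'c'  n2⇒n3  ** P0@[38:40]
[41] read 'c'  n3⇒n1 ·f
[42] read 'c'  n1⇒n1 ·f

All matches (sorted): [[5,1],[9,0],[12,0],[18,0],[22,0],[24,0],[27,0],[32,1],[37,1],[40,0]]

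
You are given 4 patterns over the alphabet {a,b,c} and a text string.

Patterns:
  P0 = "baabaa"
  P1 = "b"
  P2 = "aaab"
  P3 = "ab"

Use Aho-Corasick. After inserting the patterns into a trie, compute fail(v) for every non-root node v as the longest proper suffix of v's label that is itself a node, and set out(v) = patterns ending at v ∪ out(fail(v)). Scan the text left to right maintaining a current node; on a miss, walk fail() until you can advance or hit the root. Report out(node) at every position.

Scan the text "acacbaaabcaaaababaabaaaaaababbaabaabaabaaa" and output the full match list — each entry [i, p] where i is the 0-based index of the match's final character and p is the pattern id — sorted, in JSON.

Build automaton:
Trie (insert patterns):
  n0 'ε': a→7 b→1
  n1 'b': a→2  ←P1
  n2 'ba': a→3
  n3 'baa': b→4
  n4 'baab': a→5
  n5 'baaba': a→6
  n6 'baabaa': ·  ←P0
  n7 'a': a→8 b→11
  n8 'aa': a→9
  n9 'aaa': b→10
  n10 'aaab': ·  ←P2
  n11 'ab': ·  ←P3

Failure links (BFS by depth):
  fail(1) 'b': from fail(0)=0 chase 'b': 0 ⇒ 0;  out={1}∪out(0)={1}
  fail(7) 'a': from fail(0)=0 chase 'a': 0 ⇒ 0;  out=∅∪out(0)=∅
  fail(2) 'ba': from fail(1)=0 chase 'a': 0 ⇒ 7;  out=∅∪out(7)=∅
  fail(8) 'aa': from fail(7)=0 chase 'a': 0 ⇒ 7;  out=∅∪out(7)=∅
  fail(11) 'ab': from fail(7)=0 chase 'b': 0 ⇒ 1;  out={3}∪out(1)={1,3}
  fail(3) 'baa': from fail(2)=7 chase 'a': 7 ⇒ 8;  out=∅∪out(8)=∅
  fail(9) 'aaa': from fail(8)=7 chase 'a': 7 ⇒ 8;  out=∅∪out(8)=∅
  fail(4) 'baab': from fail(3)=8 chase 'b': 8→7 ⇒ 11;  out=∅∪out(11)={1,3}
  fail(10) 'aaab': from fail(9)=8 chase 'b': 8→7 ⇒ 11;  out={2}∪out(11)={1,2,3}
  fail(5) 'baaba': from fail(4)=11 chase 'a': 11→1 ⇒ 2;  out=∅∪out(2)=∅
  fail(6) 'baabaa': from fail(5)=2 chase 'a': 2 ⇒ 3;  out={0}∪out(3)={0}

Scan:
[0] read 'a'  n0⇒n7
[1] read 'c'  n7⇒n0 (fail-walked)
[2] read 'a'  n0⇒n7
[3] read 'c'  n7⇒n0 (fail-walked)
[4] read 'b'  n0⇒n1  → match P1@[4:4]
[5] read 'a'  n1⇒n2
[6] read 'a'  n2⇒n3
[7] read 'a'  n3⇒n9 (fail-walked)
[8] read 'b'  n9⇒n10  → match P1@[8:8],P2@[5:8],P3@[7:8]
[9] read 'c'  n10⇒n0 (fail-walked)
[10] read 'a'  n0⇒n7
[11] read 'a'  n7⇒n8
[12] read 'a'  n8⇒n9
[13] read 'a'  n9⇒n9 (fail-walked)
[14] read 'b'  n9⇒n10  → match P1@[14:14],P2@[11:14],P3@[13:14]
[15] read 'a'  n10⇒n2 (fail-walked)
[16] read 'b'  n2⇒n11 (fail-walked)  → match P1@[16:16],P3@[15:16]
[17] read 'a'  n11⇒n2 (fail-walked)
[18] read 'a'  n2⇒n3
[19] read 'b'  n3⇒n4  → match P1@[19:19],P3@[18:19]
[20] read 'a'  n4⇒n5
[21] read 'a'  n5⇒n6  → match P0@[16:21]
[22] read 'a'  n6⇒n9 (fail-walked)
[23] read 'a'  n9⇒n9 (fail-walked)
[24] read 'a'  n9⇒n9 (fail-walked)
[25] read 'a'  n9⇒n9 (fail-walked)
[26] read 'b'  n9⇒n10  → match P1@[26:26],P2@[23:26],P3@[25:26]
[27] read 'a'  n10⇒n2 (fail-walked)
[28] read 'b'  n2⇒n11 (fail-walked)  → match P1@[28:28],P3@[27:28]
[29] read 'b'  n11⇒n1 (fail-walked)  → match P1@[29:29]
[30] read 'a'  n1⇒n2
[31] read 'a'  n2⇒n3
[32] read 'b'  n3⇒n4  → match P1@[32:32],P3@[31:32]
[33] read 'a'  n4⇒n5
[34] read 'a'  n5⇒n6  → match P0@[29:34]
[35] read 'b'  n6⇒n4 (fail-walked)  → match P1@[35:35],P3@[34:35]
[36] read 'a'  n4⇒n5
[37] read 'a'  n5⇒n6  → match P0@[32:37]
[38] read 'b'  n6⇒n4 (fail-walked)  → match P1@[38:38],P3@[37:38]
[39] read 'a'  n4⇒n5
[40] read 'a'  n5⇒n6  → match P0@[35:40]
[41] read 'a'  n6⇒n9 (fail-walked)

Result: [[4,1],[8,1],[8,2],[8,3],[14,1],[14,2],[14,3],[16,1],[16,3],[19,1],[19,3],[21,0],[26,1],[26,2],[26,3],[28,1],[28,3],[29,1],[32,1],[32,3],[34,0],[35,1],[35,3],[37,0],[38,1],[38,3],[40,0]]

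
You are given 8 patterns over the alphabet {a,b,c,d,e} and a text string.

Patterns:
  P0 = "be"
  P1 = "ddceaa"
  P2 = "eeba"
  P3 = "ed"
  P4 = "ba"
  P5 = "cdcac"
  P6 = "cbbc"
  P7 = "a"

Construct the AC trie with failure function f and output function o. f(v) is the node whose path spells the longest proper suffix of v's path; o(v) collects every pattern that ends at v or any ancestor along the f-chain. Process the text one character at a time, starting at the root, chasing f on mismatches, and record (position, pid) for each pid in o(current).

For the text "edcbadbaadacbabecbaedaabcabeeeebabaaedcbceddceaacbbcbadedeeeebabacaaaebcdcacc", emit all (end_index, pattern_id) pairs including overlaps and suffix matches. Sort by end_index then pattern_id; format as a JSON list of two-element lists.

Build:
Trie nodes:
  0='ε' goto a→23 b→1 c→15 d→3 e→9
  1='b' goto a→14 e→2
  2='be' goto ·  [P0 ends]
  3='d' goto d→4
  4='dd' goto c→5
  5='ddc' goto e→6
  6='ddce' goto a→7
  7='ddcea' goto a→8
  8='ddceaa' goto ·  [P1 ends]
  9='e' goto d→13 e→10
  10='ee' goto b→11
  11='eeb' goto a→12
  12='eeba' goto ·  [P2 ends]
  13='ed' goto ·  [P3 ends]
  14='ba' goto ·  [P4 ends]
  15='c' goto b→20 d→16
  16='cd' goto c→17
  17='cdc' goto a→18
  18='cdca' goto c→19
  19='cdcac' goto ·  [P5 ends]
  20='cb' goto b→21
  21='cbb' goto c→22
  22='cbbc' goto ·  [P6 ends]
  23='a' goto ·  [P7 ends]

Failure links (BFS by depth):
  n1('b'): parent n0 fail=0; on 'b' 0 → fail=0;  out ∅∪∅=∅
  n3('d'): parent n0 fail=0; on 'd' 0 → fail=0;  out ∅∪∅=∅
  n9('e'): parent n0 fail=0; on 'e' 0 → fail=0;  out ∅∪∅=∅
  n15('c'): parent n0 fail=0; on 'c' 0 → fail=0;  out ∅∪∅=∅
  n23('a'): parent n0 fail=0; on 'a' 0 → fail=0;  out {7}∪∅={7}
  n2('be'): parent n1 fail=0; on 'e' 0 → fail=9;  out {0}∪∅={0}
  n4('dd'): parent n3 fail=0; on 'd' 0 → fail=3;  out ∅∪∅=∅
  n10('ee'): parent n9 fail=0; on 'e' 0 → fail=9;  out ∅∪∅=∅
  n13('ed'): parent n9 fail=0; on 'd' 0 → fail=3;  out {3}∪∅={3}
  n14('ba'): parent n1 fail=0; on 'a' 0 → fail=23;  out {4}∪{7}={4,7}
  n16('cd'): parent n15 fail=0; on 'd' 0 → fail=3;  out ∅∪∅=∅
  n20('cb'): parent n15 fail=0; on 'b' 0 → fail=1;  out ∅∪∅=∅
  n5('ddc'): parent n4 fail=3; on 'c' 3→0 → fail=15;  out ∅∪∅=∅
  n11('eeb'): parent n10 fail=9; on 'b' 9→0 → fail=1;  out ∅∪∅=∅
  n17('cdc'): parent n16 fail=3; on 'c' 3→0 → fail=15;  out ∅∪∅=∅
  n21('cbb'): parent n20 fail=1; on 'b' 1→0 → fail=1;  out ∅∪∅=∅
  n6('ddce'): parent n5 fail=15; on 'e' 15→0 → fail=9;  out ∅∪∅=∅
  n12('eeba'): parent n11 fail=1; on 'a' 1 → fail=14;  out {2}∪{4,7}={2,4,7}
  n18('cdca'): parent n17 fail=15; on 'a' 15→0 → fail=23;  out ∅∪{7}={7}
  n22('cbbc'): parent n21 fail=1; on 'c' 1→0 → fail=15;  out {6}∪∅={6}
  n7('ddcea'): parent n6 fail=9; on 'a' 9→0 → fail=23;  out ∅∪{7}={7}
  n19('cdcac'): parent n18 fail=23; on 'c' 23→0 → fail=15;  out {5}∪∅={5}
  n8('ddceaa'): parent n7 fail=23; on 'a' 23→0 → fail=23;  out {1}∪{7}={1,7}

Text stream:
i=0 'e': node 0→9
i=1 'd': node 9→13  emit P3@[0:1]
i=2 'c': node 13→15 (via fail)
i=3 'b': node 15→20
i=4 'a': node 20→14 (via fail)  emit P4@[3:4],P7@[4:4]
i=5 'd': node 14→3 (via fail)
i=6 'b': node 3→1 (via fail)
i=7 'a': node 1→14  emit P4@[6:7],P7@[7:7]
i=8 'a': node 14→23 (via fail)  emit P7@[8:8]
i=9 'd': node 23→3 (via fail)
i=10 'a': node 3→23 (via fail)  emit P7@[10:10]
i=11 'c': node 23→15 (via fail)
i=12 'b': node 15→20
i=13 'a': node 20→14 (via fail)  emit P4@[12:13],P7@[13:13]
i=14 'b': node 14→1 (via fail)
i=15 'e': node 1→2  emit P0@[14:15]
i=16 'c': node 2→15 (via fail)
i=17 'b': node 15→20
i=18 'a': node 20→14 (via fail)  emit P4@[17:18],P7@[18:18]
i=19 'e': node 14→9 (via fail)
i=20 'd': node 9→13  emit P3@[19:20]
i=21 'a': node 13→23 (via fail)  emit P7@[21:21]
i=22 'a': node 23→23 (via fail)  emit P7@[22:22]
i=23 'b': node 23→1 (via fail)
i=24 'c': node 1→15 (via fail)
i=25 'a': node 15→23 (via fail)  emit P7@[25:25]
i=26 'b': node 23→1 (via fail)
i=27 'e': node 1→2  emit P0@[26:27]
i=28 'e': node 2→10 (via fail)
i=29 'e': node 10→10 (via fail)
i=30 'e': node 10→10 (via fail)
i=31 'b': node 10→11
i=32 'a': node 11→12  emit P2@[29:32],P4@[31:32],P7@[32:32]
i=33 'b': node 12→1 (via fail)
i=34 'a': node 1→14  emit P4@[33:34],P7@[34:34]
i=35 'a': node 14→23 (via fail)  emit P7@[35:35]
i=36 'e': node 23→9 (via fail)
i=37 'd': node 9→13  emit P3@[36:37]
i=38 'c': node 13→15 (via fail)
i=39 'b': node 15→20
i=40 'c': node 20→15 (via fail)
i=41 'e': node 15→9 (via fail)
i=42 'd': node 9→13  emit P3@[41:42]
i=43 'd': node 13→4 (via fail)
i=44 'c': node 4→5
i=45 'e': node 5→6
i=46 'a': node 6→7  emit P7@[46:46]
i=47 'a': node 7→8  emit P1@[42:47],P7@[47:47]
i=48 'c': node 8→15 (via fail)
i=49 'b': node 15→20
i=50 'b': node 20→21
i=51 'c': node 21→22  emit P6@[48:51]
i=52 'b': node 22→20 (via fail)
i=53 'a': node 20→14 (via fail)  emit P4@[52:53],P7@[53:53]
i=54 'd': node 14→3 (via fail)
i=55 'e': node 3→9 (via fail)
i=56 'd': node 9→13  emit P3@[55:56]
i=57 'e': node 13→9 (via fail)
i=58 'e': node 9→10
i=59 'e': node 10→10 (via fail)
i=60 'e': node 10→10 (via fail)
i=61 'b': node 10→11
i=62 'a': node 11→12  emit P2@[59:62],P4@[61:62],P7@[62:62]
i=63 'b': node 12→1 (via fail)
i=64 'a': node 1→14  emit P4@[63:64],P7@[64:64]
i=65 'c': node 14→15 (via fail)
i=66 'a': node 15→23 (via fail)  emit P7@[66:66]
i=67 'a': node 23→23 (via fail)  emit P7@[67:67]
i=68 'a': node 23→23 (via fail)  emit P7@[68:68]
i=69 'e': node 23→9 (via fail)
i=70 'b': node 9→1 (via fail)
i=71 'c': node 1→15 (via fail)
i=72 'd': node 15→16
i=73 'c': node 16→17
i=74 'a': node 17→18  emit P7@[74:74]
i=75 'c': node 18→19  emit P5@[71:75]
i=76 'c': node 19→15 (via fail)

Matches: [[1,3],[4,4],[4,7],[7,4],[7,7],[8,7],[10,7],[13,4],[13,7],[15,0],[18,4],[18,7],[20,3],[21,7],[22,7],[25,7],[27,0],[32,2],[32,4],[32,7],[34,4],[34,7],[35,7],[37,3],[42,3],[46,7],[47,1],[47,7],[51,6],[53,4],[53,7],[56,3],[62,2],[62,4],[62,7],[64,4],[64,7],[66,7],[67,7],[68,7],[74,7],[75,5]]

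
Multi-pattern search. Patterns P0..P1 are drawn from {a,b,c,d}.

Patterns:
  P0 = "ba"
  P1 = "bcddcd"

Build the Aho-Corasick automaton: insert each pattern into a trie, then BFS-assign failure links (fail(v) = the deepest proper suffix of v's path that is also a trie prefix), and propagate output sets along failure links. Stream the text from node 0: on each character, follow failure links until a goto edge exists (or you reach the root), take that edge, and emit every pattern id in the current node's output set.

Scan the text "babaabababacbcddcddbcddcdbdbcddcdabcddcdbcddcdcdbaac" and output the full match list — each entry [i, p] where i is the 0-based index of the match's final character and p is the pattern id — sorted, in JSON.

Build automaton:
Trie (insert patterns):
  n0 'ε': b→1
  n1 'b': a→2 c→3
  n2 'ba': ·  ←P0
  n3 'bc': d→4
  n4 'bcd': d→5
  n5 'bcdd': c→6
  n6 'bcddc': d→7
  n7 'bcddcd': ·  ←P1

Failure links (BFS by depth):
  n1('b'): parent n0 fail=0; on 'b' 0 → fail=0;  out ∅∪∅=∅
  n2('ba'): parent n1 fail=0; on 'a' 0 → fail=0;  out {0}∪∅={0}
  n3('bc'): parent n1 fail=0; on 'c' 0 → fail=0;  out ∅∪∅=∅
  n4('bcd'): parent n3 fail=0; on 'd' 0 → fail=0;  out ∅∪∅=∅
  n5('bcdd'): parent n4 fail=0; on 'd' 0 → fail=0;  out ∅∪∅=∅
  n6('bcddc'): parent n5 fail=0; on 'c' 0 → fail=0;  out ∅∪∅=∅
  n7('bcddcd'): parent n6 fail=0; on 'd' 0 → fail=0;  out {1}∪∅={1}

Run:
i=0 'b': node 0→1
i=1 'a': node 1→2  ** P0@[0:1]
i=2 'b': node 2→1 (via fail)
i=3 'a': node 1→2  ** P0@[2:3]
i=4 'a': node 2→0 (via fail)
i=5 'b': node 0→1
i=6 'a': node 1→2  ** P0@[5:6]
i=7 'b': node 2→1 (via fail)
i=8 'a': node 1→2  ** P0@[7:8]
i=9 'b': node 2→1 (via fail)
i=10 'a': node 1→2  ** P0@[9:10]
i=11 'c': node 2→0 (via fail)
i=12 'b': node 0→1
i=13 'c': node 1→3
i=14 'd': node 3→4
i=15 'd': node 4→5
i=16 'c': node 5→6
i=17 'd': node 6→7  ** P1@[12:17]
i=18 'd': node 7→0 (via fail)
i=19 'b': node 0→1
i=20 'c': node 1→3
i=21 'd': node 3→4
i=22 'd': node 4→5
i=23 'c': node 5→6
i=24 'd': node 6→7  ** P1@[19:24]
i=25 'b': node 7→1 (via fail)
i=26 'd': node 1→0 (via fail)
i=27 'b': node 0→1
i=28 'c': node 1→3
i=29 'd': node 3→4
i=30 'd': node 4→5
i=31 'c': node 5→6
i=32 'd': node 6→7  ** P1@[27:32]
i=33 'a': node 7→0 (via fail)
i=34 'b': node 0→1
i=35 'c': node 1→3
i=36 'd': node 3→4
i=37 'd': node 4→5
i=38 'c': node 5→6
i=39 'd': node 6→7  ** P1@[34:39]
i=40 'b': node 7→1 (via fail)
i=41 'c': node 1→3
i=42 'd': node 3→4
i=43 'd': node 4→5
i=44 'c': node 5→6
i=45 'd': node 6→7  ** P1@[40:45]
i=46 'c': node 7→0 (via fail)
i=47 'd': node 0→0
i=48 'b': node 0→1
i=49 'a': node 1→2  ** P0@[48:49]
i=50 'a': node 2→0 (via fail)
i=51 'c': node 0→0

All matches (sorted): [[1,0],[3,0],[6,0],[8,0],[10,0],[17,1],[24,1],[32,1],[39,1],[45,1],[49,0]]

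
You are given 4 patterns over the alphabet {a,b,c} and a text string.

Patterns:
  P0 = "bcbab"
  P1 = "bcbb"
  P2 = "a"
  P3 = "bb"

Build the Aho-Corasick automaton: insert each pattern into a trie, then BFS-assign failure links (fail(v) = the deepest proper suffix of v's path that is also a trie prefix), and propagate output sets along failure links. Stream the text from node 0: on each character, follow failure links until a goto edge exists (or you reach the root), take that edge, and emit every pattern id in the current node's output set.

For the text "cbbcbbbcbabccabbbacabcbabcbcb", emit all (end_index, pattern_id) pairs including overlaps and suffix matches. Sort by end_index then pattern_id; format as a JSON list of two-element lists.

Build:
Trie nodes:
  n0 'ε': a→7 b→1
  n1 'b': b→8 c→2
  n2 'bc': b→3
  n3 'bcb': a→4 b→6
  n4 'bcba': b→5
  n5 'bcbab': ·  ←P0
  n6 'bcbb': ·  ←P1
  n7 'a': ·  ←P2
  n8 'bb': ·  ←P3

Failure links (BFS by depth):
  fail(1) 'b': from fail(0)=0 chase 'b': 0 ⇒ 0;  out=∅∪out(0)=∅
  fail(7) 'a': from fail(0)=0 chase 'a': 0 ⇒ 0;  out={2}∪out(0)={2}
  fail(2) 'bc': from fail(1)=0 chase 'c': 0 ⇒ 0;  out=∅∪out(0)=∅
  fail(8) 'bb': from fail(1)=0 chase 'b': 0 ⇒ 1;  out={3}∪out(1)={3}
  fail(3) 'bcb': from fail(2)=0 chase 'b': 0 ⇒ 1;  out=∅∪out(1)=∅
  fail(4) 'bcba': from fail(3)=1 chase 'a': 1→0 ⇒ 7;  out=∅∪out(7)={2}
  fail(6) 'bcbb': from fail(3)=1 chase 'b': 1 ⇒ 8;  out={1}∪out(8)={1,3}
  fail(5) 'bcbab': from fail(4)=7 chase 'b': 7→0 ⇒ 1;  out={0}∪out(1)={0}

Run:
[0] read 'c'  n0⇒n0
[1] read 'b'  n0⇒n1
[2] read 'b'  n1⇒n8  ** P3@[1:2]
[3] read 'c'  n8⇒n2 (fail-walked)
[4] read 'b'  n2⇒n3
[5] read 'b'  n3⇒n6  ** P1@[2:5],P3@[4:5]
[6] read 'b'  n6⇒n8 (fail-walked)  ** P3@[5:6]
[7] read 'c'  n8⇒n2 (fail-walked)
[8] read 'b'  n2⇒n3
[9] read 'a'  n3⇒n4  ** P2@[9:9]
[10] read 'b'  n4⇒n5  ** P0@[6:10]
[11] read 'c'  n5⇒n2 (fail-walked)
[12] read 'c'  n2⇒n0 (fail-walked)
[13] read 'a'  n0⇒n7  ** P2@[13:13]
[14] read 'b'  n7⇒n1 (fail-walked)
[15] read 'b'  n1⇒n8  ** P3@[14:15]
[16] read 'b'  n8⇒n8 (fail-walked)  ** P3@[15:16]
[17] read 'a'  n8⇒n7 (fail-walked)  ** P2@[17:17]
[18] read 'c'  n7⇒n0 (fail-walked)
[19] read 'a'  n0⇒n7  ** P2@[19:19]
[20] read 'b'  n7⇒n1 (fail-walked)
[21] read 'c'  n1⇒n2
[22] read 'b'  n2⇒n3
[23] read 'a'  n3⇒n4  ** P2@[23:23]
[24] read 'b'  n4⇒n5  ** P0@[20:24]
[25] read 'c'  n5⇒n2 (fail-walked)
[26] read 'b'  n2⇒n3
[27] read 'c'  n3⇒n2 (fail-walked)
[28] read 'b'  n2⇒n3

Matches: [[2,3],[5,1],[5,3],[6,3],[9,2],[10,0],[13,2],[15,3],[16,3],[17,2],[19,2],[23,2],[24,0]]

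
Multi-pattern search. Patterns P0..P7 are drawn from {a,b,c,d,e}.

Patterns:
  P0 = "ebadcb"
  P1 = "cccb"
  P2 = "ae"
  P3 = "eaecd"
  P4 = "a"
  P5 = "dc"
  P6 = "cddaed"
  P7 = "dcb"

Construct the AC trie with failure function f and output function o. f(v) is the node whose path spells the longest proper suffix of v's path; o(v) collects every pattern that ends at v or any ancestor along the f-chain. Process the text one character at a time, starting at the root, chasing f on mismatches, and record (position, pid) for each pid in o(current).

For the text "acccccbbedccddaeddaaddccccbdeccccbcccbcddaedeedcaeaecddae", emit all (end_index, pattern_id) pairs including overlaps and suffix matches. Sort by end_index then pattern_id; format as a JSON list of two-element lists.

Construct AC machine:
Trie (insert patterns):
  0='ε' goto a→11 c→7 d→17 e→1
  1='e' goto a→13 b→2
  2='eb' goto a→3
  3='eba' goto d→4
  4='ebad' goto c→5
  5='ebadc' goto b→6
  6='ebadcb' goto ·  [P0 ends]
  7='c' goto c→8 d→19
  8='cc' goto c→9
  9='ccc' goto b→10
  10='cccb' goto ·  [P1 ends]
  11='a' goto e→12  [P4 ends]
  12='ae' goto ·  [P2 ends]
  13='ea' goto e→14
  14='eae' goto c→15
  15='eaec' goto d→16
  16='eaecd' goto ·  [P3 ends]
  17='d' goto c→18
  18='dc' goto b→24  [P5 ends]
  19='cd' goto d→20
  20='cdd' goto a→21
  21='cdda' goto e→22
  22='cddae' goto d→23
  23='cddaed' goto ·  [P6 ends]
  24='dcb' goto ·  [P7 ends]

Failure links (BFS by depth):
  n1('e'): parent n0 fail=0; on 'e' 0 → fail=0;  out ∅∪∅=∅
  n7('c'): parent n0 fail=0; on 'c' 0 → fail=0;  out ∅∪∅=∅
  n11('a'): parent n0 fail=0; on 'a' 0 → fail=0;  out {4}∪∅={4}
  n17('d'): parent n0 fail=0; on 'd' 0 → fail=0;  out ∅∪∅=∅
  n2('eb'): parent n1 fail=0; on 'b' 0 → fail=0;  out ∅∪∅=∅
  n8('cc'): parent n7 fail=0; on 'c' 0 → fail=7;  out ∅∪∅=∅
  n12('ae'): parent n11 fail=0; on 'e' 0 → fail=1;  out {2}∪∅={2}
  n13('ea'): parent n1 fail=0; on 'a' 0 → fail=11;  out ∅∪{4}={4}
  n18('dc'): parent n17 fail=0; on 'c' 0 → fail=7;  out {5}∪∅={5}
  n19('cd'): parent n7 fail=0; on 'd' 0 → fail=17;  out ∅∪∅=∅
  n3('eba'): parent n2 fail=0; on 'a' 0 → fail=11;  out ∅∪{4}={4}
  n9('ccc'): parent n8 fail=7; on 'c' 7 → fail=8;  out ∅∪∅=∅
  n14('eae'): parent n13 fail=11; on 'e' 11 → fail=12;  out ∅∪{2}={2}
  n20('cdd'): parent n19 fail=17; on 'd' 17→0 → fail=17;  out ∅∪∅=∅
  n24('dcb'): parent n18 fail=7; on 'b' 7→0 → fail=0;  out {7}∪∅={7}
  n4('ebad'): parent n3 fail=11; on 'd' 11→0 → fail=17;  out ∅∪∅=∅
  n10('cccb'): parent n9 fail=8; on 'b' 8→7→0 → fail=0;  out {1}∪∅={1}
  n15('eaec'): parent n14 fail=12; on 'c' 12→1→0 → fail=7;  out ∅∪∅=∅
  n21('cdda'): parent n20 fail=17; on 'a' 17→0 → fail=11;  out ∅∪{4}={4}
  n5('ebadc'): parent n4 fail=17; on 'c' 17 → fail=18;  out ∅∪{5}={5}
  n16('eaecd'): parent n15 fail=7; on 'd' 7 → fail=19;  out {3}∪∅={3}
  n22('cddae'): parent n21 fail=11; on 'e' 11 → fail=12;  out ∅∪{2}={2}
  n6('ebadcb'): parent n5 fail=18; on 'b' 18 → fail=24;  out {0}∪{7}={0,7}
  n23('cddaed'): parent n22 fail=12; on 'd' 12→1→0 → fail=17;  out {6}∪∅={6}

Run:
pos 0 'a': at 11  emit P4@[0:0]
pos 1 'c': at 7 ·f
pos 2 'c': at 8
pos 3 'c': at 9
pos 4 'c': at 9 ·f
pos 5 'c': at 9 ·f
pos 6 'b': at 10  emit P1@[3:6]
pos 7 'b': at 0 ·f
pos 8 'e': at 1
pos 9 'd': at 17 ·f
pos 10 'c': at 18  emit P5@[9:10]
pos 11 'c': at 8 ·f
pos 12 'd': at 19 ·f
pos 13 'd': at 20
pos 14 'a': at 21  emit P4@[14:14]
pos 15 'e': at 22  emit P2@[14:15]
pos 16 'd': at 23  emit P6@[11:16]
pos 17 'd': at 17 ·f
pos 18 'a': at 11 ·f  emit P4@[18:18]
pos 19 'a': at 11 ·f  emit P4@[19:19]
pos 20 'd': at 17 ·f
pos 21 'd': at 17 ·f
pos 22 'c': at 18  emit P5@[21:22]
pos 23 'c': at 8 ·f
pos 24 'c': at 9
pos 25 'c': at 9 ·f
pos 26 'b': at 10  emit P1@[23:26]
pos 27 'd': at 17 ·f
pos 28 'e': at 1 ·f
pos 29 'c': at 7 ·f
pos 30 'c': at 8
pos 31 'c': at 9
pos 32 'c': at 9 ·f
pos 33 'b': at 10  emit P1@[30:33]
pos 34 'c': at 7 ·f
pos 35 'c': at 8
pos 36 'c': at 9
pos 37 'b': at 10  emit P1@[34:37]
pos 38 'c': at 7 ·f
pos 39 'd': at 19
pos 40 'd': at 20
pos 41 'a': at 21  emit P4@[41:41]
pos 42 'e': at 22  emit P2@[41:42]
pos 43 'd': at 23  emit P6@[38:43]
pos 44 'e': at 1 ·f
pos 45 'e': at 1 ·f
pos 46 'd': at 17 ·f
pos 47 'c': at 18  emit P5@[46:47]
pos 48 'a': at 11 ·f  emit P4@[48:48]
pos 49 'e': at 12  emit P2@[48:49]
pos 50 'a': at 13 ·f  emit P4@[50:50]
pos 51 'e': at 14  emit P2@[50:51]
pos 52 'c': at 15
pos 53 'd': at 16  emit P3@[49:53]
pos 54 'd': at 20 ·f
pos 55 'a': at 21  emit P4@[55:55]
pos 56 'e': at 22  emit P2@[55:56]

Result: [[0,4],[6,1],[10,5],[14,4],[15,2],[16,6],[18,4],[19,4],[22,5],[26,1],[33,1],[37,1],[41,4],[42,2],[43,6],[47,5],[48,4],[49,2],[50,4],[51,2],[53,3],[55,4],[56,2]]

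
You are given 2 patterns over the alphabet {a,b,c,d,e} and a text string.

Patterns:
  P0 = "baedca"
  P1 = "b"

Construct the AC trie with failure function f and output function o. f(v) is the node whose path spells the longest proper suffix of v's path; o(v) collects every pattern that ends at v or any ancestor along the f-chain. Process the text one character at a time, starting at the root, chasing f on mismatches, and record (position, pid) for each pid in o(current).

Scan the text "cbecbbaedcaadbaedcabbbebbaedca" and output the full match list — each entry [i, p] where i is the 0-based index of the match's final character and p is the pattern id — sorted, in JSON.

Build:
Trie (insert patterns):
  0='ε' goto b→1
  1='b' goto a→2  ←P1
  2='ba' goto e→3
  3='bae' goto d→4
  4='baed' goto c→5
  5='baedc' goto a→6
  6='baedca' goto ·  ←P0

BFS fail/out derivation:
  n1('b'): parent n0 fail=0; on 'b' 0 → fail=0;  out {1}∪∅={1}
  n2('ba'): parent n1 fail=0; on 'a' 0 → fail=0;  out ∅∪∅=∅
  n3('bae'): parent n2 fail=0; on 'e' 0 → fail=0;  out ∅∪∅=∅
  n4('baed'): parent n3 fail=0; on 'd' 0 → fail=0;  out ∅∪∅=∅
  n5('baedc'): parent n4 fail=0; on 'c' 0 → fail=0;  out ∅∪∅=∅
  n6('baedca'): parent n5 fail=0; on 'a' 0 → fail=0;  out {0}∪∅={0}

Run:
i=0 'c': node 0→0
i=1 'b': node 0→1  → match P1@[1:1]
i=2 'e': node 1→0 (fail-walked)
i=3 'c': node 0→0
i=4 'b': node 0→1  → match P1@[4:4]
i=5 'b': node 1→1 (fail-walked)  → match P1@[5:5]
i=6 'a': node 1→2
i=7 'e': node 2→3
i=8 'd': node 3→4
i=9 'c': node 4→5
i=10 'a': node 5→6  → match P0@[5:10]
i=11 'a': node 6→0 (fail-walked)
i=12 'd': node 0→0
i=13 'b': node 0→1  → match P1@[13:13]
i=14 'a': node 1→2
i=15 'e': node 2→3
i=16 'd': node 3→4
i=17 'c': node 4→5
i=18 'a': node 5→6  → match P0@[13:18]
i=19 'b': node 6→1 (fail-walked)  → match P1@[19:19]
i=20 'b': node 1→1 (fail-walked)  → match P1@[20:20]
i=21 'b': node 1→1 (fail-walked)  → match P1@[21:21]
i=22 'e': node 1→0 (fail-walked)
i=23 'b': node 0→1  → match P1@[23:23]
i=24 'b': node 1→1 (fail-walked)  → match P1@[24:24]
i=25 'a': node 1→2
i=26 'e': node 2→3
i=27 'd': node 3→4
i=28 'c': node 4→5
i=29 'a': node 5→6  → match P0@[24:29]

Result: [[1,1],[4,1],[5,1],[10,0],[13,1],[18,0],[19,1],[20,1],[21,1],[23,1],[24,1],[29,0]]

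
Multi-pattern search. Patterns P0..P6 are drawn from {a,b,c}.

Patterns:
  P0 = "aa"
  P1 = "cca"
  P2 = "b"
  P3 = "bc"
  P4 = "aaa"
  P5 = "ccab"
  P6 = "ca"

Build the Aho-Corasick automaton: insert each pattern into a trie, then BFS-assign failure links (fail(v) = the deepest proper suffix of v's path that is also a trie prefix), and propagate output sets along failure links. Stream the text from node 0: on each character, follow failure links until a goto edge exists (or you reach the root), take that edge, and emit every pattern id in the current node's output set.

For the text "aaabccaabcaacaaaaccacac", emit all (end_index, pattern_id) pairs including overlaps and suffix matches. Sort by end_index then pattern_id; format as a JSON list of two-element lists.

Construct AC machine:
Trie (insert patterns):
  n0 'ε': a→1 b→6 c→3
  n1 'a': a→2
  n2 'aa': a→8  [P0 ends]
  n3 'c': a→10 c→4
  n4 'cc': a→5
  n5 'cca': b→9  [P1 ends]
  n6 'b': c→7  [P2 ends]
  n7 'bc': ·  [P3 ends]
  n8 'aaa': ·  [P4 ends]
  n9 'ccab': ·  [P5 ends]
  n10 'ca': ·  [P6 ends]

BFS fail/out derivation:
  fail(1) 'a': from fail(0)=0 chase 'a': 0 ⇒ 0;  out=∅∪out(0)=∅
  fail(3) 'c': from fail(0)=0 chase 'c': 0 ⇒ 0;  out=∅∪out(0)=∅
  fail(6) 'b': from fail(0)=0 chase 'b': 0 ⇒ 0;  out={2}∪out(0)={2}
  fail(2) 'aa': from fail(1)=0 chase 'a': 0 ⇒ 1;  out={0}∪out(1)={0}
  fail(4) 'cc': from fail(3)=0 chase 'c': 0 ⇒ 3;  out=∅∪out(3)=∅
  fail(7) 'bc': from fail(6)=0 chase 'c': 0 ⇒ 3;  out={3}∪out(3)={3}
  fail(10) 'ca': from fail(3)=0 chase 'a': 0 ⇒ 1;  out={6}∪out(1)={6}
  fail(5) 'cca': from fail(4)=3 chase 'a': 3 ⇒ 10;  out={1}∪out(10)={1,6}
  fail(8) 'aaa': from fail(2)=1 chase 'a': 1 ⇒ 2;  out={4}∪out(2)={0,4}
  fail(9) 'ccab': from fail(5)=10 chase 'b': 10→1→0 ⇒ 6;  out={5}∪out(6)={2,5}

Text stream:
pos 0 'a': at 1
pos 1 'a': at 2  emit P0@[0:1]
pos 2 'a': at 8  emit P0@[1:2],P4@[0:2]
pos 3 'b': at 6 (via fail)  emit P2@[3:3]
pos 4 'c': at 7  emit P3@[3:4]
pos 5 'c': at 4 (via fail)
pos 6 'a': at 5  emit P1@[4:6],P6@[5:6]
pos 7 'a': at 2 (via fail)  emit P0@[6:7]
pos 8 'b': at 6 (via fail)  emit P2@[8:8]
pos 9 'c': at 7  emit P3@[8:9]
pos 10 'a': at 10 (via fail)  emit P6@[9:10]
pos 11 'a': at 2 (via fail)  emit P0@[10:11]
pos 12 'c': at 3 (via fail)
pos 13 'a': at 10  emit P6@[12:13]
pos 14 'a': at 2 (via fail)  emit P0@[13:14]
pos 15 'a': at 8  emit P0@[14:15],P4@[13:15]
pos 16 'a': at 8 (via fail)  emit P0@[15:16],P4@[14:16]
pos 17 'c': at 3 (via fail)
pos 18 'c': at 4
pos 19 'a': at 5  emit P1@[17:19],P6@[18:19]
pos 20 'c': at 3 (via fail)
pos 21 'a': at 10  emit P6@[20:21]
pos 22 'c': at 3 (via fail)

All matches (sorted): [[1,0],[2,0],[2,4],[3,2],[4,3],[6,1],[6,6],[7,0],[8,2],[9,3],[10,6],[11,0],[13,6],[14,0],[15,0],[15,4],[16,0],[16,4],[19,1],[19,6],[21,6]]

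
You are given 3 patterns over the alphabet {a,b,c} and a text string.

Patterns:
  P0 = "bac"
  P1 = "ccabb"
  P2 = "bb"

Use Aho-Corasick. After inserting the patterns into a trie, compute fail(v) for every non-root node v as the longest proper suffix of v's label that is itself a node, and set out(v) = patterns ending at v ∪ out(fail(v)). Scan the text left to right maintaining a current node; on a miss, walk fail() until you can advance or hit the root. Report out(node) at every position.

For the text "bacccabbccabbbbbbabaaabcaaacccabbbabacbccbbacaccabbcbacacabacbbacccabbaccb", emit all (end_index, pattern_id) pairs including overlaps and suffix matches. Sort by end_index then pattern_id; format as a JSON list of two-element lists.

Build automaton:
Trie (insert patterns):
  n0 'ε': b→1 c→4
  n1 'b': a→2 b→9
  n2 'ba': c→3
  n3 'bac': ·  [P0 ends]
  n4 'c': c→5
  n5 'cc': a→6
  n6 'cca': b→7
  n7 'ccab': b→8
  n8 'ccabb': ·  [P1 ends]
  n9 'bb': ·  [P2 ends]

Failure links (BFS by depth):
  fail(1) 'b': from fail(0)=0 chase 'b': 0 ⇒ 0;  out=∅∪out(0)=∅
  fail(4) 'c': from fail(0)=0 chase 'c': 0 ⇒ 0;  out=∅∪out(0)=∅
  fail(2) 'ba': from fail(1)=0 chase 'a': 0 ⇒ 0;  out=∅∪out(0)=∅
  fail(5) 'cc': from fail(4)=0 chase 'c': 0 ⇒ 4;  out=∅∪out(4)=∅
  fail(9) 'bb': from fail(1)=0 chase 'b': 0 ⇒ 1;  out={2}∪out(1)={2}
  fail(3) 'bac': from fail(2)=0 chase 'c': 0 ⇒ 4;  out={0}∪out(4)={0}
  fail(6) 'cca': from fail(5)=4 chase 'a': 4→0 ⇒ 0;  out=∅∪out(0)=∅
  fail(7) 'ccab': from fail(6)=0 chase 'b': 0 ⇒ 1;  out=∅∪out(1)=∅
  fail(8) 'ccabb': from fail(7)=1 chase 'b': 1 ⇒ 9;  out={1}∪out(9)={1,2}

Scan:
pos 0 'b': at 1
pos 1 'a': at 2
pos 2 'c': at 3  emit P0@[0:2]
pos 3 'c': at 5 (fail-walked)
pos 4 'c': at 5 (fail-walked)
pos 5 'a': at 6
pos 6 'b': at 7
pos 7 'b': at 8  emit P1@[3:7],P2@[6:7]
pos 8 'c': at 4 (fail-walked)
pos 9 'c': at 5
pos 10 'a': at 6
pos 11 'b': at 7
pos 12 'b': at 8  emit P1@[8:12],P2@[11:12]
pos 13 'b': at 9 (fail-walked)  emit P2@[12:13]
pos 14 'b': at 9 (fail-walked)  emit P2@[13:14]
pos 15 'b': at 9 (fail-walked)  emit P2@[14:15]
pos 16 'b': at 9 (fail-walked)  emit P2@[15:16]
pos 17 'a': at 2 (fail-walked)
pos 18 'b': at 1 (fail-walked)
pos 19 'a': at 2
pos 20 'a': at 0 (fail-walked)
pos 21 'a': at 0
pos 22 'b': at 1
pos 23 'c': at 4 (fail-walked)
pos 24 'a': at 0 (fail-walked)
pos 25 'a': at 0
pos 26 'a': at 0
pos 27 'c': at 4
pos 28 'c': at 5
pos 29 'c': at 5 (fail-walked)
pos 30 'a': at 6
pos 31 'b': at 7
pos 32 'b': at 8  emit P1@[28:32],P2@[31:32]
pos 33 'b': at 9 (fail-walked)  emit P2@[32:33]
pos 34 'a': at 2 (fail-walked)
pos 35 'b': at 1 (fail-walked)
pos 36 'a': at 2
pos 37 'c': at 3  emit P0@[35:37]
pos 38 'b': at 1 (fail-walked)
pos 39 'c': at 4 (fail-walked)
pos 40 'c': at 5
pos 41 'b': at 1 (fail-walked)
pos 42 'b': at 9  emit P2@[41:42]
pos 43 'a': at 2 (fail-walked)
pos 44 'c': at 3  emit P0@[42:44]
pos 45 'a': at 0 (fail-walked)
pos 46 'c': at 4
pos 47 'c': at 5
pos 48 'a': at 6
pos 49 'b': at 7
pos 50 'b': at 8  emit P1@[46:50],P2@[49:50]
pos 51 'c': at 4 (fail-walked)
pos 52 'b': at 1 (fail-walked)
pos 53 'a': at 2
pos 54 'c': at 3  emit P0@[52:54]
pos 55 'a': at 0 (fail-walked)
pos 56 'c': at 4
pos 57 'a': at 0 (fail-walked)
pos 58 'b': at 1
pos 59 'a': at 2
pos 60 'c': at 3  emit P0@[58:60]
pos 61 'b': at 1 (fail-walked)
pos 62 'b': at 9  emit P2@[61:62]
pos 63 'a': at 2 (fail-walked)
pos 64 'c': at 3  emit P0@[62:64]
pos 65 'c': at 5 (fail-walked)
pos 66 'c': at 5 (fail-walked)
pos 67 'a': at 6
pos 68 'b': at 7
pos 69 'b': at 8  emit P1@[65:69],P2@[68:69]
pos 70 'a': at 2 (fail-walked)
pos 71 'c': at 3  emit P0@[69:71]
pos 72 'c': at 5 (fail-walked)
pos 73 'b': at 1 (fail-walked)

Matches: [[2,0],[7,1],[7,2],[12,1],[12,2],[13,2],[14,2],[15,2],[16,2],[32,1],[32,2],[33,2],[37,0],[42,2],[44,0],[50,1],[50,2],[54,0],[60,0],[62,2],[64,0],[69,1],[69,2],[71,0]]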